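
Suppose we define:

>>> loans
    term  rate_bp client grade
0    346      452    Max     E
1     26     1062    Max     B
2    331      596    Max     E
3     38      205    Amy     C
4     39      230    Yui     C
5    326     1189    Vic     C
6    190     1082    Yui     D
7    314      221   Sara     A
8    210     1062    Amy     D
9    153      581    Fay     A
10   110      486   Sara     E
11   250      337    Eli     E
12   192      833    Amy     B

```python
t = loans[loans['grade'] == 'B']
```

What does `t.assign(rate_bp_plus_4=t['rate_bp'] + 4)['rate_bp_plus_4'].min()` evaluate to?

837

filter rows where grade == 'B':
    term  rate_bp client grade
1     26     1062    Max     B
12   192      833    Amy     B
add column rate_bp_plus_4 = t['rate_bp'] + 4:
    term  rate_bp client grade  rate_bp_plus_4
1     26     1062    Max     B            1066
12   192      833    Amy     B             837
Taking the min of column 'rate_bp_plus_4' gives 837.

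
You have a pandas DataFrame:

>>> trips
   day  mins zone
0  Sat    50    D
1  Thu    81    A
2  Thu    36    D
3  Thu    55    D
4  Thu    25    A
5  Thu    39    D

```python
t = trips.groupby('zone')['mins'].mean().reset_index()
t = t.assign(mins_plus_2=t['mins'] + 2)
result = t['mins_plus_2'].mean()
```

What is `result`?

group by zone, mean of mins:
zone
A    53.0
D    45.0
Name: mins, dtype: float64
reset_index():
  zone  mins
0    A  53.0
1    D  45.0
add column mins_plus_2 = t['mins'] + 2:
  zone  mins  mins_plus_2
0    A  53.0         55.0
1    D  45.0         47.0
mean of column 'mins_plus_2' → 51.0

51.0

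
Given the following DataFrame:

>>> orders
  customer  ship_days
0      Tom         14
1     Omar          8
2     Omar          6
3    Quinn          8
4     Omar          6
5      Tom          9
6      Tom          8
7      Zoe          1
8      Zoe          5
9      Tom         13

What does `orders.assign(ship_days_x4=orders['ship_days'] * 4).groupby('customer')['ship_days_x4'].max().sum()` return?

add column ship_days_x4 = orders['ship_days'] * 4:
  customer  ship_days  ship_days_x4
0      Tom         14            56
1     Omar          8            32
2     Omar          6            24
3    Quinn          8            32
4     Omar          6            24
5      Tom          9            36
6      Tom          8            32
7      Zoe          1             4
8      Zoe          5            20
9      Tom         13            52
group by customer, max of ship_days_x4:
customer
Omar     32
Quinn    32
Tom      56
Zoe      20
Name: ship_days_x4, dtype: int64
Reading off the sum of the resulting series, we get 140.

140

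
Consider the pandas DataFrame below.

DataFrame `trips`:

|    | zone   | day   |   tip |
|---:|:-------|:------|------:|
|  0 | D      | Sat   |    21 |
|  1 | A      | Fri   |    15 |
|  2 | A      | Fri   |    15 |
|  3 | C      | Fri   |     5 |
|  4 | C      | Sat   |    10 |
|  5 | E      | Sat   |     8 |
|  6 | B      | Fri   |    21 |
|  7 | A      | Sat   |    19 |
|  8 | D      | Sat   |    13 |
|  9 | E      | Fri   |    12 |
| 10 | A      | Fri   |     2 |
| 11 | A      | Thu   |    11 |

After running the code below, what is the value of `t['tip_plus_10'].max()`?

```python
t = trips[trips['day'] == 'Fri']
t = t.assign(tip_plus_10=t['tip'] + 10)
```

31

filter rows where day == 'Fri':
   zone  day  tip
1     A  Fri   15
2     A  Fri   15
3     C  Fri    5
6     B  Fri   21
9     E  Fri   12
10    A  Fri    2
add column tip_plus_10 = t['tip'] + 10:
   zone  day  tip  tip_plus_10
1     A  Fri   15           25
2     A  Fri   15           25
3     C  Fri    5           15
6     B  Fri   21           31
9     E  Fri   12           22
10    A  Fri    2           12
The max of column 'tip_plus_10' is 31.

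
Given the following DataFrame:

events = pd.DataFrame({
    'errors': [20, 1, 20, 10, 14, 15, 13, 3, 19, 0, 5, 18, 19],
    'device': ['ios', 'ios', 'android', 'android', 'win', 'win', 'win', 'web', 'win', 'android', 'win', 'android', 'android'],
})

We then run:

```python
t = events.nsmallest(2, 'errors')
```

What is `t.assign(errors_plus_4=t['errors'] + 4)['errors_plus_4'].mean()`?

4.5

take 2 rows with smallest errors:
   errors   device
9       0  android
1       1      ios
add column errors_plus_4 = t['errors'] + 4:
   errors   device  errors_plus_4
9       0  android              4
1       1      ios              5
Reading off the mean of column 'errors_plus_4', we get 4.5.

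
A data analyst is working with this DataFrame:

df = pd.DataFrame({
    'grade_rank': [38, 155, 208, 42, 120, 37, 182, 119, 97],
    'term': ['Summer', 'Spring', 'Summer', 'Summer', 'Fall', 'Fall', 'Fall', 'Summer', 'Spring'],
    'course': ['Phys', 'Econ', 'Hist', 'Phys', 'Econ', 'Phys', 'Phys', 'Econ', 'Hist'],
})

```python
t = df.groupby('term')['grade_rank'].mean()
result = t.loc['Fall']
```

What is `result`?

group by term, mean of grade_rank:
term
Fall      113.00
Spring    126.00
Summer    101.75
Name: grade_rank, dtype: float64

113.0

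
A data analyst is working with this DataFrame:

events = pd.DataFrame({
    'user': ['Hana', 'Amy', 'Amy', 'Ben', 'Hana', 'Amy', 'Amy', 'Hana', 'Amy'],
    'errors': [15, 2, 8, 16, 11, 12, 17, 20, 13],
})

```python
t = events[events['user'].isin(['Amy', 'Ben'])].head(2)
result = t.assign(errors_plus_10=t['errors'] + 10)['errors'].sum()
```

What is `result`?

10

filter rows where user in ['Amy', 'Ben']:
  user  errors
1  Amy       2
2  Amy       8
3  Ben      16
5  Amy      12
6  Amy      17
8  Amy      13
take first 2 rows:
  user  errors
1  Amy       2
2  Amy       8
add column errors_plus_10 = t['errors'] + 10:
  user  errors  errors_plus_10
1  Amy       2              12
2  Amy       8              18
The sum of column 'errors' is 10.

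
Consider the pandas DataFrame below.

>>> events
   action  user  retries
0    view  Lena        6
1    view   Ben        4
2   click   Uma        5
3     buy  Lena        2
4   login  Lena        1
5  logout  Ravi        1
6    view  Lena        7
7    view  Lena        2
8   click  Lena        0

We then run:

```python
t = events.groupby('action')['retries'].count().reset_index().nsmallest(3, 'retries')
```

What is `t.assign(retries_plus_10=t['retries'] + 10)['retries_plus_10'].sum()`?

33

group by action, count of retries:
action
buy       1
click     2
login     1
logout    1
view      4
Name: retries, dtype: int64
reset_index():
   action  retries
0     buy        1
1   click        2
2   login        1
3  logout        1
4    view        4
take 3 rows with smallest retries:
   action  retries
0     buy        1
2   login        1
3  logout        1
add column retries_plus_10 = t['retries'] + 10:
   action  retries  retries_plus_10
0     buy        1               11
2   login        1               11
3  logout        1               11
Finally, sum of column 'retries_plus_10' = 33.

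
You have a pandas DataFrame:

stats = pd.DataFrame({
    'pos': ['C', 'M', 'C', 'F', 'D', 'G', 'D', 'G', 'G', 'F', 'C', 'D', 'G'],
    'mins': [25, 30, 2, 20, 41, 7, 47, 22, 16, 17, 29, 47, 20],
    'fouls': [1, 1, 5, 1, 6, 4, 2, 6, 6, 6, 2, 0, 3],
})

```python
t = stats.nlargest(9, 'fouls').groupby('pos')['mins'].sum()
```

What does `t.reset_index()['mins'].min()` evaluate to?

17

take 9 rows with largest fouls:
   pos  mins  fouls
4    D    41      6
7    G    22      6
8    G    16      6
9    F    17      6
2    C     2      5
5    G     7      4
12   G    20      3
6    D    47      2
10   C    29      2
group by pos, sum of mins:
pos
C    31
D    88
F    17
G    65
Name: mins, dtype: int64
reset_index():
  pos  mins
0   C    31
1   D    88
2   F    17
3   G    65
Finally, min of column 'mins' = 17.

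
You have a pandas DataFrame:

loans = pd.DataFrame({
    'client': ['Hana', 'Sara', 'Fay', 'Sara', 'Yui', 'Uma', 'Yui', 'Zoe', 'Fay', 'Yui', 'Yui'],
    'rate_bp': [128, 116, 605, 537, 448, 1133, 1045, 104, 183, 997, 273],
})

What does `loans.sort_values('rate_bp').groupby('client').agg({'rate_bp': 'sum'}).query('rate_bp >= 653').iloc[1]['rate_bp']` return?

653

sort by rate_bp:
   client  rate_bp
7     Zoe      104
1    Sara      116
0    Hana      128
8     Fay      183
10    Yui      273
4     Yui      448
3    Sara      537
2     Fay      605
9     Yui      997
6     Yui     1045
5     Uma     1133
group by client, sum of rate_bp:
        rate_bp
client         
Fay         788
Hana        128
Sara        653
Uma        1133
Yui        2763
Zoe         104
filter rows where rate_bp >= 653:
        rate_bp
client         
Fay         788
Sara        653
Uma        1133
Yui        2763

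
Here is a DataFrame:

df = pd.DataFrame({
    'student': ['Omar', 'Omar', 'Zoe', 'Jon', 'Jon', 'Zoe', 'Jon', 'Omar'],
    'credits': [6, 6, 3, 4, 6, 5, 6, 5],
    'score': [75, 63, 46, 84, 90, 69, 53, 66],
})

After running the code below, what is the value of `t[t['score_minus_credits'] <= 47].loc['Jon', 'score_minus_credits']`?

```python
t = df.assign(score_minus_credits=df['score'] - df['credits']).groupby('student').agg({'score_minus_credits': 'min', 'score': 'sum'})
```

add column score_minus_credits = df['score'] - df['credits']:
  student  credits  score  score_minus_credits
0    Omar        6     75                   69
1    Omar        6     63                   57
2     Zoe        3     46                   43
3     Jon        4     84                   80
4     Jon        6     90                   84
5     Zoe        5     69                   64
6     Jon        6     53                   47
7    Omar        5     66                   61
group by student: min(score_minus_credits), sum(score):
         score_minus_credits  score
student                            
Jon                       47    227
Omar                      57    204
Zoe                       43    115
filter rows where score_minus_credits <= 47:
         score_minus_credits  score
student                            
Jon                       47    227
Zoe                       43    115
Then the value at row 'Jon', column 'score_minus_credits': 47

47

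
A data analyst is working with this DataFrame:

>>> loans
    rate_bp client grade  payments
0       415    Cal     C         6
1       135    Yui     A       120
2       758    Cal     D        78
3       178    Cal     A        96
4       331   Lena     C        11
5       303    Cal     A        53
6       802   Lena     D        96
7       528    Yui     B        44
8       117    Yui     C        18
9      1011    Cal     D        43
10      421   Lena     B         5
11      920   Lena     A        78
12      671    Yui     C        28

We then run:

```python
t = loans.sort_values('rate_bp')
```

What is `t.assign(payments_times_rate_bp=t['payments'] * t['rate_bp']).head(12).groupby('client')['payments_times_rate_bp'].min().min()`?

2105

sort by rate_bp:
    rate_bp client grade  payments
8       117    Yui     C        18
1       135    Yui     A       120
3       178    Cal     A        96
5       303    Cal     A        53
4       331   Lena     C        11
0       415    Cal     C         6
10      421   Lena     B         5
7       528    Yui     B        44
12      671    Yui     C        28
2       758    Cal     D        78
6       802   Lena     D        96
11      920   Lena     A        78
9      1011    Cal     D        43
add column payments_times_rate_bp = t['payments'] * t['rate_bp']:
    rate_bp client grade  payments  payments_times_rate_bp
8       117    Yui     C        18                    2106
1       135    Yui     A       120                   16200
3       178    Cal     A        96                   17088
5       303    Cal     A        53                   16059
4       331   Lena     C        11                    3641
0       415    Cal     C         6                    2490
10      421   Lena     B         5                    2105
7       528    Yui     B        44                   23232
12      671    Yui     C        28                   18788
2       758    Cal     D        78                   59124
6       802   Lena     D        96                   76992
11      920   Lena     A        78                   71760
9      1011    Cal     D        43                   43473
take first 12 rows:
    rate_bp client grade  payments  payments_times_rate_bp
8       117    Yui     C        18                    2106
1       135    Yui     A       120                   16200
3       178    Cal     A        96                   17088
5       303    Cal     A        53                   16059
4       331   Lena     C        11                    3641
0       415    Cal     C         6                    2490
10      421   Lena     B         5                    2105
7       528    Yui     B        44                   23232
12      671    Yui     C        28                   18788
2       758    Cal     D        78                   59124
6       802   Lena     D        96                   76992
11      920   Lena     A        78                   71760
group by client, min of payments_times_rate_bp:
client
Cal     2490
Lena    2105
Yui     2106
Name: payments_times_rate_bp, dtype: int64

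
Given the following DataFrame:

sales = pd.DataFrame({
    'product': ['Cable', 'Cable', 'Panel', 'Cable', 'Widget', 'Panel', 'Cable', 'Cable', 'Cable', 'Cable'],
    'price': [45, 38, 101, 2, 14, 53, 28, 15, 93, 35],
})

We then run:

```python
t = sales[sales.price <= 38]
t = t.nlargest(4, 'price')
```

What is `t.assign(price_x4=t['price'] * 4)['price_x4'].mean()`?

filter rows where price <= 38:
  product  price
1   Cable     38
3   Cable      2
4  Widget     14
6   Cable     28
7   Cable     15
9   Cable     35
take 4 rows with largest price:
  product  price
1   Cable     38
9   Cable     35
6   Cable     28
7   Cable     15
add column price_x4 = t['price'] * 4:
  product  price  price_x4
1   Cable     38       152
9   Cable     35       140
6   Cable     28       112
7   Cable     15        60

116.0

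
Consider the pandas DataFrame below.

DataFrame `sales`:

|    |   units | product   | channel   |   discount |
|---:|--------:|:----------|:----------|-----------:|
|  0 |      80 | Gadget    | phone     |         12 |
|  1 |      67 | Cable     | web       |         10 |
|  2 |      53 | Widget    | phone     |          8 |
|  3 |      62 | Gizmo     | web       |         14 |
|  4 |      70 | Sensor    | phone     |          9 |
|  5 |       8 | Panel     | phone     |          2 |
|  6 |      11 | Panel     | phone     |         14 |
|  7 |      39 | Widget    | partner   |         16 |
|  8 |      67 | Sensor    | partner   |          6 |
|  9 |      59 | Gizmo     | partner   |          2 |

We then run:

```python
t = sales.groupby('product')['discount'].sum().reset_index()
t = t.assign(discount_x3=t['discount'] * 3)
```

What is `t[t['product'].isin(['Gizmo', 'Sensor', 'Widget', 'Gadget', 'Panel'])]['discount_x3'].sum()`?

group by product, sum of discount:
product
Cable     10
Gadget    12
Gizmo     16
Panel     16
Sensor    15
Widget    24
Name: discount, dtype: int64
reset_index():
  product  discount
0   Cable        10
1  Gadget        12
2   Gizmo        16
3   Panel        16
4  Sensor        15
5  Widget        24
add column discount_x3 = t['discount'] * 3:
  product  discount  discount_x3
0   Cable        10           30
1  Gadget        12           36
2   Gizmo        16           48
3   Panel        16           48
4  Sensor        15           45
5  Widget        24           72
filter rows where product in ['Gizmo', 'Sensor', 'Widget', 'Gadget', 'Panel']:
  product  discount  discount_x3
1  Gadget        12           36
2   Gizmo        16           48
3   Panel        16           48
4  Sensor        15           45
5  Widget        24           72
The sum of column 'discount_x3' is 249.

249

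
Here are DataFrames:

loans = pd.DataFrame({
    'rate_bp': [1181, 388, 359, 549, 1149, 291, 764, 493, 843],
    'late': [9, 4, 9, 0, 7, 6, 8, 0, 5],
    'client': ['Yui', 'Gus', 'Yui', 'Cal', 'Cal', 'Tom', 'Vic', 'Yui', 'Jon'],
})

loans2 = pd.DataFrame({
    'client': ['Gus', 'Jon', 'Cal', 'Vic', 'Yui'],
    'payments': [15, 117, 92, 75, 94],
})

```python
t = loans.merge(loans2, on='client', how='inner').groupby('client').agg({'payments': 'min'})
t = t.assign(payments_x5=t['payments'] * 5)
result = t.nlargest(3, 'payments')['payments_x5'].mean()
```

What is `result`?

505.0

merge on 'client' (how='inner') → 8 rows:
   rate_bp  late client  payments
0     1181     9    Yui        94
1      388     4    Gus        15
2      359     9    Yui        94
3      549     0    Cal        92
4     1149     7    Cal        92
5      764     8    Vic        75
6      493     0    Yui        94
7      843     5    Jon       117
group by client, min of payments:
        payments
client          
Cal           92
Gus           15
Jon          117
Vic           75
Yui           94
add column payments_x5 = t['payments'] * 5:
        payments  payments_x5
client                       
Cal           92          460
Gus           15           75
Jon          117          585
Vic           75          375
Yui           94          470
take 3 rows with largest payments:
        payments  payments_x5
client                       
Jon          117          585
Yui           94          470
Cal           92          460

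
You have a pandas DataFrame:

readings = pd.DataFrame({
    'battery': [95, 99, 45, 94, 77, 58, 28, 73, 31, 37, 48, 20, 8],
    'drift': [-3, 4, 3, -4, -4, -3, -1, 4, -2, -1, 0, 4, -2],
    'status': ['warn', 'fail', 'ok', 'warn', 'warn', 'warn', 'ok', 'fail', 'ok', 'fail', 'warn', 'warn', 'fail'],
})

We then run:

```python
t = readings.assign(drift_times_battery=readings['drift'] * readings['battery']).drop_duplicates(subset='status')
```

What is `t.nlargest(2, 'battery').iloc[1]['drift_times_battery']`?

-285

add column drift_times_battery = readings['drift'] * readings['battery']:
    battery  drift status  drift_times_battery
0        95     -3   warn                 -285
1        99      4   fail                  396
2        45      3     ok                  135
3        94     -4   warn                 -376
4        77     -4   warn                 -308
5        58     -3   warn                 -174
6        28     -1     ok                  -28
7        73      4   fail                  292
8        31     -2     ok                  -62
9        37     -1   fail                  -37
10       48      0   warn                    0
11       20      4   warn                   80
12        8     -2   fail                  -16
drop duplicate status (keep=first):
   battery  drift status  drift_times_battery
0       95     -3   warn                 -285
1       99      4   fail                  396
2       45      3     ok                  135
take 2 rows with largest battery:
   battery  drift status  drift_times_battery
1       99      4   fail                  396
0       95     -3   warn                 -285
Then the value at position 1, column 'drift_times_battery': -285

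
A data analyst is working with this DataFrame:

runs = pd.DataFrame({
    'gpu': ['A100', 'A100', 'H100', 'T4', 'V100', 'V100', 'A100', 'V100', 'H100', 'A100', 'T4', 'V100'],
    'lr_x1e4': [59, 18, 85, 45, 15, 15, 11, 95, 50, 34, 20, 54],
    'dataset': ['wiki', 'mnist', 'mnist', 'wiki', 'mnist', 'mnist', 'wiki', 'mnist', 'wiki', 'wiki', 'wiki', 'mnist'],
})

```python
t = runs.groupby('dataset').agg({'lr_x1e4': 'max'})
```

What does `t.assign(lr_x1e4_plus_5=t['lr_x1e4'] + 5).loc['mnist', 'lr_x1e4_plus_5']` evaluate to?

100

group by dataset, max of lr_x1e4:
         lr_x1e4
dataset         
mnist         95
wiki          59
add column lr_x1e4_plus_5 = t['lr_x1e4'] + 5:
         lr_x1e4  lr_x1e4_plus_5
dataset                         
mnist         95             100
wiki          59              64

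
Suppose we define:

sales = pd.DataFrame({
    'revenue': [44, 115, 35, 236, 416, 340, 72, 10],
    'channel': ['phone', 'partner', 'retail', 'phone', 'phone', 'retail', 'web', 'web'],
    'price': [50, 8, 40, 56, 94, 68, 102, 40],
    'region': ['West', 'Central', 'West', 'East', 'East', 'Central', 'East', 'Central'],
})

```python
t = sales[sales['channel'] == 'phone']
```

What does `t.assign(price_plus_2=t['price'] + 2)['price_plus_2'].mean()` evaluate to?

68.6666666667

filter rows where channel == 'phone':
   revenue channel  price region
0       44   phone     50   West
3      236   phone     56   East
4      416   phone     94   East
add column price_plus_2 = t['price'] + 2:
   revenue channel  price region  price_plus_2
0       44   phone     50   West            52
3      236   phone     56   East            58
4      416   phone     94   East            96
Then the mean of column 'price_plus_2': 68.6666666667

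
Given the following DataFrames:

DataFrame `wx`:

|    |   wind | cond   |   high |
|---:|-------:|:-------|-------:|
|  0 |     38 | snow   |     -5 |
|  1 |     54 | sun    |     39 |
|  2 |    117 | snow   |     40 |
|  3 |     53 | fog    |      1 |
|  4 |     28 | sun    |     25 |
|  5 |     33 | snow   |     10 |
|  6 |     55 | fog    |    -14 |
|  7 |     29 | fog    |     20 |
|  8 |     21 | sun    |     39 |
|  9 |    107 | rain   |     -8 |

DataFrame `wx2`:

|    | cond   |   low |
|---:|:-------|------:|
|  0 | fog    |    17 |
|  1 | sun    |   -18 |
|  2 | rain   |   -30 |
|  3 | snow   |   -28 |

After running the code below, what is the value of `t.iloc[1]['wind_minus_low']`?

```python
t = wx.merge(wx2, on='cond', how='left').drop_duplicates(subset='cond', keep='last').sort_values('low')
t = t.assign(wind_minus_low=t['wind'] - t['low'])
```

merge on 'cond' (how='left') → 10 rows:
   wind  cond  high  low
0    38  snow    -5  -28
1    54   sun    39  -18
2   117  snow    40  -28
3    53   fog     1   17
4    28   sun    25  -18
5    33  snow    10  -28
6    55   fog   -14   17
7    29   fog    20   17
8    21   sun    39  -18
9   107  rain    -8  -30
drop duplicate cond (keep=last):
   wind  cond  high  low
5    33  snow    10  -28
7    29   fog    20   17
8    21   sun    39  -18
9   107  rain    -8  -30
sort by low:
   wind  cond  high  low
9   107  rain    -8  -30
5    33  snow    10  -28
8    21   sun    39  -18
7    29   fog    20   17
add column wind_minus_low = t['wind'] - t['low']:
   wind  cond  high  low  wind_minus_low
9   107  rain    -8  -30             137
5    33  snow    10  -28              61
8    21   sun    39  -18              39
7    29   fog    20   17              12
Taking the value at position 1, column 'wind_minus_low' gives 61.

61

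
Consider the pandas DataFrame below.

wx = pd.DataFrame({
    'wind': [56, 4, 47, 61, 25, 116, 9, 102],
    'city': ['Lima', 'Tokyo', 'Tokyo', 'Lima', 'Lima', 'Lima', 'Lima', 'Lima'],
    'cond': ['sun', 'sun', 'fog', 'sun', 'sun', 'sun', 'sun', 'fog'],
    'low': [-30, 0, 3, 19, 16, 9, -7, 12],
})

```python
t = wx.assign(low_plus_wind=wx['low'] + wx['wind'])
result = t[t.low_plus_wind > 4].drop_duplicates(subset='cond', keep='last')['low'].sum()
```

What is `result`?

21

add column low_plus_wind = wx['low'] + wx['wind']:
   wind   city cond  low  low_plus_wind
0    56   Lima  sun  -30             26
1     4  Tokyo  sun    0              4
2    47  Tokyo  fog    3             50
3    61   Lima  sun   19             80
4    25   Lima  sun   16             41
5   116   Lima  sun    9            125
6     9   Lima  sun   -7              2
7   102   Lima  fog   12            114
filter rows where low_plus_wind > 4:
   wind   city cond  low  low_plus_wind
0    56   Lima  sun  -30             26
2    47  Tokyo  fog    3             50
3    61   Lima  sun   19             80
4    25   Lima  sun   16             41
5   116   Lima  sun    9            125
7   102   Lima  fog   12            114
drop duplicate cond (keep=last):
   wind  city cond  low  low_plus_wind
5   116  Lima  sun    9            125
7   102  Lima  fog   12            114
So sum() = 21.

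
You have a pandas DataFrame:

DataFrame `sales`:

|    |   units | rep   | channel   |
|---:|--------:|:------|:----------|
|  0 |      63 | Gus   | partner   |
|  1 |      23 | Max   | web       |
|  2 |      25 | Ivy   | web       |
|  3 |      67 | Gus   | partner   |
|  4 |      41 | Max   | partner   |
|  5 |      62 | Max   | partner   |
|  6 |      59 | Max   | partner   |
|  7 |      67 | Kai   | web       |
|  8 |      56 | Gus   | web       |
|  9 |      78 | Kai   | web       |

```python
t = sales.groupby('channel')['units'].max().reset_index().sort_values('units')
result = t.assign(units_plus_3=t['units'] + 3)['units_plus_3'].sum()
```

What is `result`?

151

group by channel, max of units:
channel
partner    67
web        78
Name: units, dtype: int64
reset_index():
   channel  units
0  partner     67
1      web     78
sort by units:
   channel  units
0  partner     67
1      web     78
add column units_plus_3 = t['units'] + 3:
   channel  units  units_plus_3
0  partner     67            70
1      web     78            81
sum of column 'units_plus_3' → 151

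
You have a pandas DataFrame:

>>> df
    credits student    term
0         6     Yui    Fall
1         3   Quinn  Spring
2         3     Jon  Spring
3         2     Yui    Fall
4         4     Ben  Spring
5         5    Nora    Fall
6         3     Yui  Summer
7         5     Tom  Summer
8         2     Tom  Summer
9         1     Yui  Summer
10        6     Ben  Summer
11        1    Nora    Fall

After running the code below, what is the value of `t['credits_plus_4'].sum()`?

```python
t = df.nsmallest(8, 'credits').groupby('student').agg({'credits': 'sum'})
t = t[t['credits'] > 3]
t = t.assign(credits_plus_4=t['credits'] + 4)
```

18

take 8 rows with smallest credits:
    credits student    term
9         1     Yui  Summer
11        1    Nora    Fall
3         2     Yui    Fall
8         2     Tom  Summer
1         3   Quinn  Spring
2         3     Jon  Spring
6         3     Yui  Summer
4         4     Ben  Spring
group by student, sum of credits:
         credits
student         
Ben            4
Jon            3
Nora           1
Quinn          3
Tom            2
Yui            6
filter rows where credits > 3:
         credits
student         
Ben            4
Yui            6
add column credits_plus_4 = t['credits'] + 4:
         credits  credits_plus_4
student                         
Ben            4               8
Yui            6              10
The sum of column 'credits_plus_4' is 18.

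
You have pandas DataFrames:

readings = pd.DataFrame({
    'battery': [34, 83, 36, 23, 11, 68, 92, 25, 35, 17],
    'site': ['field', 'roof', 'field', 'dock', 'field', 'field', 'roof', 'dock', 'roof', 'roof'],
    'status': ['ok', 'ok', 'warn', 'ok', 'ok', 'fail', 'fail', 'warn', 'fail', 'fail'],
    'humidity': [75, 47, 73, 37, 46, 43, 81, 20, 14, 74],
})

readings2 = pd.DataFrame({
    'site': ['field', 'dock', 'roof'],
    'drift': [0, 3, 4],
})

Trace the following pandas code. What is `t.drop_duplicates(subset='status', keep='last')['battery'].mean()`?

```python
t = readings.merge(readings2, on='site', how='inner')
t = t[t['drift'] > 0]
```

21.6666666667

merge on 'site' (how='inner') → 10 rows:
   battery   site status  humidity  drift
0       34  field     ok        75      0
1       83   roof     ok        47      4
2       36  field   warn        73      0
3       23   dock     ok        37      3
4       11  field     ok        46      0
5       68  field   fail        43      0
6       92   roof   fail        81      4
7       25   dock   warn        20      3
8       35   roof   fail        14      4
9       17   roof   fail        74      4
filter rows where drift > 0:
   battery  site status  humidity  drift
1       83  roof     ok        47      4
3       23  dock     ok        37      3
6       92  roof   fail        81      4
7       25  dock   warn        20      3
8       35  roof   fail        14      4
9       17  roof   fail        74      4
drop duplicate status (keep=last):
   battery  site status  humidity  drift
3       23  dock     ok        37      3
7       25  dock   warn        20      3
9       17  roof   fail        74      4
mean of column 'battery' → 21.6666666667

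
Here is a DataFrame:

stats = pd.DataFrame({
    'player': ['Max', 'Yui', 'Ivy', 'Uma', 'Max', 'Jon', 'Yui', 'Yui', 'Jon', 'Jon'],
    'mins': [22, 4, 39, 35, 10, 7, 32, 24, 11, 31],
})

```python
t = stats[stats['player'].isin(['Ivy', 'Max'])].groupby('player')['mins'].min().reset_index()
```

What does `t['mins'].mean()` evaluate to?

filter rows where player in ['Ivy', 'Max']:
  player  mins
0    Max    22
2    Ivy    39
4    Max    10
group by player, min of mins:
player
Ivy    39
Max    10
Name: mins, dtype: int64
reset_index():
  player  mins
0    Ivy    39
1    Max    10
Taking the mean of column 'mins' gives 24.5.

24.5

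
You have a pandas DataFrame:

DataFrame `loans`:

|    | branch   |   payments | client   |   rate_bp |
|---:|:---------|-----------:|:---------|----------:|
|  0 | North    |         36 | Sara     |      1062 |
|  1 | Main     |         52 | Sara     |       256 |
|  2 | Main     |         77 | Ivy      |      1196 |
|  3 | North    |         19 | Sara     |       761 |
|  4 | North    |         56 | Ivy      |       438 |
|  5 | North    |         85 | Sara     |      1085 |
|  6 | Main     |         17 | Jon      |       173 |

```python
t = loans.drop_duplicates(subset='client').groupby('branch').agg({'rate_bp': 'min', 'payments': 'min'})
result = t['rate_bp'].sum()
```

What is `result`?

drop duplicate client (keep=first):
  branch  payments client  rate_bp
0  North        36   Sara     1062
2   Main        77    Ivy     1196
6   Main        17    Jon      173
group by branch: min(rate_bp), min(payments):
        rate_bp  payments
branch                   
Main        173        17
North      1062        36
Then the sum of column 'rate_bp': 1235

1235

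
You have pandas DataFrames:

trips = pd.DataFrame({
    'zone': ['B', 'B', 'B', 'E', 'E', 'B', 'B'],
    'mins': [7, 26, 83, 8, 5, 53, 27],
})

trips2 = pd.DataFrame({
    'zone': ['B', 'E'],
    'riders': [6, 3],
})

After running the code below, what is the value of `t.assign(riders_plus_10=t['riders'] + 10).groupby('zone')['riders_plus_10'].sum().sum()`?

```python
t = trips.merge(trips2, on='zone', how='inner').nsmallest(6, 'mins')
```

merge on 'zone' (how='inner') → 7 rows:
  zone  mins  riders
0    B     7       6
1    B    26       6
2    B    83       6
3    E     8       3
4    E     5       3
5    B    53       6
6    B    27       6
take 6 rows with smallest mins:
  zone  mins  riders
4    E     5       3
0    B     7       6
3    E     8       3
1    B    26       6
6    B    27       6
5    B    53       6
add column riders_plus_10 = t['riders'] + 10:
  zone  mins  riders  riders_plus_10
4    E     5       3              13
0    B     7       6              16
3    E     8       3              13
1    B    26       6              16
6    B    27       6              16
5    B    53       6              16
group by zone, sum of riders_plus_10:
zone
B    64
E    26
Name: riders_plus_10, dtype: int64
Taking the sum of the resulting series gives 90.

90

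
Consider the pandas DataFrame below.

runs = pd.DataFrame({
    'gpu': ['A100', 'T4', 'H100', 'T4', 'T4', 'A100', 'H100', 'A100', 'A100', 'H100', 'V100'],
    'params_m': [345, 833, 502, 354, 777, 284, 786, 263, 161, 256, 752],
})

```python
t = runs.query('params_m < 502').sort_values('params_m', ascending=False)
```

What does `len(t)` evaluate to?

filter rows where params_m < 502:
    gpu  params_m
0  A100       345
3    T4       354
5  A100       284
7  A100       263
8  A100       161
9  H100       256
sort by params_m descending:
    gpu  params_m
3    T4       354
0  A100       345
5  A100       284
7  A100       263
9  H100       256
8  A100       161
The number of rows is 6.

6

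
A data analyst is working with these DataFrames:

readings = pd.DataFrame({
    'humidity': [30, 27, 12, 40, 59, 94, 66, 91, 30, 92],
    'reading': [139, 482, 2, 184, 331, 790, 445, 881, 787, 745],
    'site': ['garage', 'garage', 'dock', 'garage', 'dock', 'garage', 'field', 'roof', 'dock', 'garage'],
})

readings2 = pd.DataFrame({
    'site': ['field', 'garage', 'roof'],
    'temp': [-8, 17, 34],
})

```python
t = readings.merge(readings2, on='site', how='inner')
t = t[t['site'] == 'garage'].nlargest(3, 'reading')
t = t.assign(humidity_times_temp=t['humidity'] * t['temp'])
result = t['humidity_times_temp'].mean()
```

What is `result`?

1207.0

merge on 'site' (how='inner') → 7 rows:
   humidity  reading    site  temp
0        30      139  garage    17
1        27      482  garage    17
2        40      184  garage    17
3        94      790  garage    17
4        66      445   field    -8
5        91      881    roof    34
6        92      745  garage    17
filter rows where site == 'garage':
   humidity  reading    site  temp
0        30      139  garage    17
1        27      482  garage    17
2        40      184  garage    17
3        94      790  garage    17
6        92      745  garage    17
take 3 rows with largest reading:
   humidity  reading    site  temp
3        94      790  garage    17
6        92      745  garage    17
1        27      482  garage    17
add column humidity_times_temp = t['humidity'] * t['temp']:
   humidity  reading    site  temp  humidity_times_temp
3        94      790  garage    17                 1598
6        92      745  garage    17                 1564
1        27      482  garage    17                  459
Hence 1207.0.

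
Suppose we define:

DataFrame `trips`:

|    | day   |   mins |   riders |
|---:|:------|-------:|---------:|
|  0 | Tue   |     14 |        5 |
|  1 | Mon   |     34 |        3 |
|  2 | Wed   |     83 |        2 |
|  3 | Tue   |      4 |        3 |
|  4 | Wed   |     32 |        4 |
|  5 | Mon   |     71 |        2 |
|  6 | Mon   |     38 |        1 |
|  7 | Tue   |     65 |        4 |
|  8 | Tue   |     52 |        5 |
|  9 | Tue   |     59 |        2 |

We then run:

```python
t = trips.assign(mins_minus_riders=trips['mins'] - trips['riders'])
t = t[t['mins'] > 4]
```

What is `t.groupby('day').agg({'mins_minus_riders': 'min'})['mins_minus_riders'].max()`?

31

add column mins_minus_riders = trips['mins'] - trips['riders']:
   day  mins  riders  mins_minus_riders
0  Tue    14       5                  9
1  Mon    34       3                 31
2  Wed    83       2                 81
3  Tue     4       3                  1
4  Wed    32       4                 28
5  Mon    71       2                 69
6  Mon    38       1                 37
7  Tue    65       4                 61
8  Tue    52       5                 47
9  Tue    59       2                 57
filter rows where mins > 4:
   day  mins  riders  mins_minus_riders
0  Tue    14       5                  9
1  Mon    34       3                 31
2  Wed    83       2                 81
4  Wed    32       4                 28
5  Mon    71       2                 69
6  Mon    38       1                 37
7  Tue    65       4                 61
8  Tue    52       5                 47
9  Tue    59       2                 57
group by day, min of mins_minus_riders:
     mins_minus_riders
day                   
Mon                 31
Tue                  9
Wed                 28
The max of column 'mins_minus_riders' is 31.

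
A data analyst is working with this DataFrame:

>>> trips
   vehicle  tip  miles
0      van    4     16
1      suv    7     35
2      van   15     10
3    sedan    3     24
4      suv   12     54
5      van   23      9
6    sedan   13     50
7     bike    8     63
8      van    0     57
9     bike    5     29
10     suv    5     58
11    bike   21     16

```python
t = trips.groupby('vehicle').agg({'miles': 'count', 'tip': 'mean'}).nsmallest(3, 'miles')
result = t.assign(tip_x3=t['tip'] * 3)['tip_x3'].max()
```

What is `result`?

group by vehicle: count(miles), mean(tip):
         miles        tip
vehicle                  
bike         3  11.333333
sedan        2   8.000000
suv          3   8.000000
van          4  10.500000
take 3 rows with smallest miles:
         miles        tip
vehicle                  
sedan        2   8.000000
bike         3  11.333333
suv          3   8.000000
add column tip_x3 = t['tip'] * 3:
         miles        tip  tip_x3
vehicle                          
sedan        2   8.000000    24.0
bike         3  11.333333    34.0
suv          3   8.000000    24.0

34.0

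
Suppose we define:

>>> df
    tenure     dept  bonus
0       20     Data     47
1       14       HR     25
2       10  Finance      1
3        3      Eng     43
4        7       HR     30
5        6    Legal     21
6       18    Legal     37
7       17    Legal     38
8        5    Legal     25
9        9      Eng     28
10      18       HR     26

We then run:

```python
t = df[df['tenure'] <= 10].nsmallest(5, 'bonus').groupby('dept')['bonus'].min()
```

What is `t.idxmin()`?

filter rows where tenure <= 10:
   tenure     dept  bonus
2      10  Finance      1
3       3      Eng     43
4       7       HR     30
5       6    Legal     21
8       5    Legal     25
9       9      Eng     28
take 5 rows with smallest bonus:
   tenure     dept  bonus
2      10  Finance      1
5       6    Legal     21
8       5    Legal     25
9       9      Eng     28
4       7       HR     30
group by dept, min of bonus:
dept
Eng        28
Finance     1
HR         30
Legal      21
Name: bonus, dtype: int64
Finally, label with the smallest value = Finance.

Finance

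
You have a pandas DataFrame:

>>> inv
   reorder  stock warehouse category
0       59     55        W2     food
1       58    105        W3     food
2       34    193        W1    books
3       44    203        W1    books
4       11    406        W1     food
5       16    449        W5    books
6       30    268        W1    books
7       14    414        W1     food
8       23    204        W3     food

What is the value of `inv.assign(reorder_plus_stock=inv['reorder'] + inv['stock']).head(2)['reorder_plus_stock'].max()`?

163

add column reorder_plus_stock = inv['reorder'] + inv['stock']:
   reorder  stock warehouse category  reorder_plus_stock
0       59     55        W2     food                 114
1       58    105        W3     food                 163
2       34    193        W1    books                 227
3       44    203        W1    books                 247
4       11    406        W1     food                 417
5       16    449        W5    books                 465
6       30    268        W1    books                 298
7       14    414        W1     food                 428
8       23    204        W3     food                 227
take first 2 rows:
   reorder  stock warehouse category  reorder_plus_stock
0       59     55        W2     food                 114
1       58    105        W3     food                 163
Taking the max of column 'reorder_plus_stock' gives 163.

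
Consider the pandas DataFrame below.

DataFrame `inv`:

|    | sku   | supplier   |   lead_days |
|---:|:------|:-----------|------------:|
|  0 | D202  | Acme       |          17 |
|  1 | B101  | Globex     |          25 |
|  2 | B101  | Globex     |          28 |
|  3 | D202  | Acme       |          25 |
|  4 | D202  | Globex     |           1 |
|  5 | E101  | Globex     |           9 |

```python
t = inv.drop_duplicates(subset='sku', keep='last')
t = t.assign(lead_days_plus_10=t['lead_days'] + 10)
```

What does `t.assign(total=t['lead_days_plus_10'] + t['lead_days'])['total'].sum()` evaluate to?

106

drop duplicate sku (keep=last):
    sku supplier  lead_days
2  B101   Globex         28
4  D202   Globex          1
5  E101   Globex          9
add column lead_days_plus_10 = t['lead_days'] + 10:
    sku supplier  lead_days  lead_days_plus_10
2  B101   Globex         28                 38
4  D202   Globex          1                 11
5  E101   Globex          9                 19
add column total = t['lead_days_plus_10'] + t['lead_days']:
    sku supplier  lead_days  lead_days_plus_10  total
2  B101   Globex         28                 38     66
4  D202   Globex          1                 11     12
5  E101   Globex          9                 19     28
Hence 106.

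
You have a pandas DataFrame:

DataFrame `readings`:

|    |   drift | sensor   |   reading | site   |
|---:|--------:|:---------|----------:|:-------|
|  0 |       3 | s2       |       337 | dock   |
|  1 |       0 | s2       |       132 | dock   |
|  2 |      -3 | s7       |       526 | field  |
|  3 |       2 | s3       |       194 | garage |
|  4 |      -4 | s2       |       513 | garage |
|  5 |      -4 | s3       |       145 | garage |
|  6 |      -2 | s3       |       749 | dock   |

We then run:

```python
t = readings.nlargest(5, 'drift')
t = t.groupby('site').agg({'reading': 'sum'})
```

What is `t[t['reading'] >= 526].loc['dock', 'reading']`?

take 5 rows with largest drift:
   drift sensor  reading    site
0      3     s2      337    dock
3      2     s3      194  garage
1      0     s2      132    dock
6     -2     s3      749    dock
2     -3     s7      526   field
group by site, sum of reading:
        reading
site           
dock       1218
field       526
garage      194
filter rows where reading >= 526:
       reading
site          
dock      1218
field      526
value at row 'dock', column 'reading' → 1218

1218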